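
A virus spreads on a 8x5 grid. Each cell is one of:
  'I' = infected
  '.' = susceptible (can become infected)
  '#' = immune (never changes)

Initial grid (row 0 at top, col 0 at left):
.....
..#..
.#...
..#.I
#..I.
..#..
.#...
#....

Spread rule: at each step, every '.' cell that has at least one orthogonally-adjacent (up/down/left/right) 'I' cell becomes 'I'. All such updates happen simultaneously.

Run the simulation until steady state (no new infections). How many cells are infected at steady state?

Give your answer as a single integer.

Step 0 (initial): 2 infected
Step 1: +5 new -> 7 infected
Step 2: +5 new -> 12 infected
Step 3: +8 new -> 20 infected
Step 4: +5 new -> 25 infected
Step 5: +4 new -> 29 infected
Step 6: +2 new -> 31 infected
Step 7: +2 new -> 33 infected
Step 8: +0 new -> 33 infected

Answer: 33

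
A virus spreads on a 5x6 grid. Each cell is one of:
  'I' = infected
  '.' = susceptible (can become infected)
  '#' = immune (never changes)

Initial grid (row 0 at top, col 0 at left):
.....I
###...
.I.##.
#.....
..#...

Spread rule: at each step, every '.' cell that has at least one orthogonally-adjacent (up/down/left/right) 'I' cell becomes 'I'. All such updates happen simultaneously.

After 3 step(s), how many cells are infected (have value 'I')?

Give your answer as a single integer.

Answer: 17

Derivation:
Step 0 (initial): 2 infected
Step 1: +5 new -> 7 infected
Step 2: +5 new -> 12 infected
Step 3: +5 new -> 17 infected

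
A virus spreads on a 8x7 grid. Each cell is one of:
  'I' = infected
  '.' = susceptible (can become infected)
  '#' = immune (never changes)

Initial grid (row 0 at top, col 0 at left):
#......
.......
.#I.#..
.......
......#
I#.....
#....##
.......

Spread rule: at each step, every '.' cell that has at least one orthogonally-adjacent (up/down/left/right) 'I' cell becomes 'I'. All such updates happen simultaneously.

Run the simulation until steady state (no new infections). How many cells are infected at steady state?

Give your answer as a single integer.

Step 0 (initial): 2 infected
Step 1: +4 new -> 6 infected
Step 2: +8 new -> 14 infected
Step 3: +8 new -> 22 infected
Step 4: +6 new -> 28 infected
Step 5: +9 new -> 37 infected
Step 6: +6 new -> 43 infected
Step 7: +3 new -> 46 infected
Step 8: +1 new -> 47 infected
Step 9: +1 new -> 48 infected
Step 10: +0 new -> 48 infected

Answer: 48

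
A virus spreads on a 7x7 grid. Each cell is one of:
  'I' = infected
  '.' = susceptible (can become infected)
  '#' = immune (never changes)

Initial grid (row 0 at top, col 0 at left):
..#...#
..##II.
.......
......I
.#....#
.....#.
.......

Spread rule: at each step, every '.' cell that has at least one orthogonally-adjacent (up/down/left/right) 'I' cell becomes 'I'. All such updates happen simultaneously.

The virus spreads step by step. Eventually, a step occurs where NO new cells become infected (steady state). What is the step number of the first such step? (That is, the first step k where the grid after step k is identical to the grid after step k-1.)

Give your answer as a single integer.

Step 0 (initial): 3 infected
Step 1: +7 new -> 10 infected
Step 2: +4 new -> 14 infected
Step 3: +3 new -> 17 infected
Step 4: +4 new -> 21 infected
Step 5: +6 new -> 27 infected
Step 6: +6 new -> 33 infected
Step 7: +5 new -> 38 infected
Step 8: +3 new -> 41 infected
Step 9: +1 new -> 42 infected
Step 10: +0 new -> 42 infected

Answer: 10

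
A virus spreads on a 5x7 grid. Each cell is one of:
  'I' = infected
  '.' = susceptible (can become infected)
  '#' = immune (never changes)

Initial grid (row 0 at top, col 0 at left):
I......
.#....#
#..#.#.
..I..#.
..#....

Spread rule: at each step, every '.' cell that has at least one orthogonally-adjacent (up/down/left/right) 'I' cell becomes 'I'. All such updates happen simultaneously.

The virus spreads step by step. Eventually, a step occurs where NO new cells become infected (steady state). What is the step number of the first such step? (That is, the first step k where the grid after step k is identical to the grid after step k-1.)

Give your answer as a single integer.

Step 0 (initial): 2 infected
Step 1: +5 new -> 7 infected
Step 2: +7 new -> 14 infected
Step 3: +5 new -> 19 infected
Step 4: +3 new -> 22 infected
Step 5: +3 new -> 25 infected
Step 6: +2 new -> 27 infected
Step 7: +1 new -> 28 infected
Step 8: +0 new -> 28 infected

Answer: 8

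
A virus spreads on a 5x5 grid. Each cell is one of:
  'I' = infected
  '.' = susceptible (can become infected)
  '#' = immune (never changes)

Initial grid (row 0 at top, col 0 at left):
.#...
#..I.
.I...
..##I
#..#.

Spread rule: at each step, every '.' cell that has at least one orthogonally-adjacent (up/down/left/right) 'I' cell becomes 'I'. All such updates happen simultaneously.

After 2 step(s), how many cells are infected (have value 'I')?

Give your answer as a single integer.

Step 0 (initial): 3 infected
Step 1: +10 new -> 13 infected
Step 2: +4 new -> 17 infected

Answer: 17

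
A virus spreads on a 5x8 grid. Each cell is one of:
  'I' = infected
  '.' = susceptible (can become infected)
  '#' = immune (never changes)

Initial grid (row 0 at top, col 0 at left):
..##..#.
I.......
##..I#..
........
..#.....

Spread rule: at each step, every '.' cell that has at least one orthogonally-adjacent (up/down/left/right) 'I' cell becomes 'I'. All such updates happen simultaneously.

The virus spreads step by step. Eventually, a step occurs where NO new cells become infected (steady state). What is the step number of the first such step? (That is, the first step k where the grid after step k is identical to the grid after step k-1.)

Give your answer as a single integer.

Step 0 (initial): 2 infected
Step 1: +5 new -> 7 infected
Step 2: +9 new -> 16 infected
Step 3: +6 new -> 22 infected
Step 4: +5 new -> 27 infected
Step 5: +5 new -> 32 infected
Step 6: +1 new -> 33 infected
Step 7: +0 new -> 33 infected

Answer: 7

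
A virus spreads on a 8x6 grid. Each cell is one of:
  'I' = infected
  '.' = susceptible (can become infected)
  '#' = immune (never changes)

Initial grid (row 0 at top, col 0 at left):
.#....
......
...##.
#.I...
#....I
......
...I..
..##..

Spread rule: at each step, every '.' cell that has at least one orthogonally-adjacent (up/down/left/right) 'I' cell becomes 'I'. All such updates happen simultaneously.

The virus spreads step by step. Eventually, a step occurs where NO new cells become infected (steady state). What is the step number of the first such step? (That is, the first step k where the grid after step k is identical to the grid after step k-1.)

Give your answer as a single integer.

Answer: 6

Derivation:
Step 0 (initial): 3 infected
Step 1: +10 new -> 13 infected
Step 2: +11 new -> 24 infected
Step 3: +9 new -> 33 infected
Step 4: +6 new -> 39 infected
Step 5: +2 new -> 41 infected
Step 6: +0 new -> 41 infected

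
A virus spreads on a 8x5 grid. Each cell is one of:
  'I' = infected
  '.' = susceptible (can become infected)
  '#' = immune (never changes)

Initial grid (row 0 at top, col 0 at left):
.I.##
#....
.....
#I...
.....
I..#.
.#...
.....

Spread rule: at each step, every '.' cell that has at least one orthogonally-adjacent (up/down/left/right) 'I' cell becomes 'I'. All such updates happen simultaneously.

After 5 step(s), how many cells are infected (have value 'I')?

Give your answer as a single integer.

Answer: 33

Derivation:
Step 0 (initial): 3 infected
Step 1: +9 new -> 12 infected
Step 2: +7 new -> 19 infected
Step 3: +6 new -> 25 infected
Step 4: +5 new -> 30 infected
Step 5: +3 new -> 33 infected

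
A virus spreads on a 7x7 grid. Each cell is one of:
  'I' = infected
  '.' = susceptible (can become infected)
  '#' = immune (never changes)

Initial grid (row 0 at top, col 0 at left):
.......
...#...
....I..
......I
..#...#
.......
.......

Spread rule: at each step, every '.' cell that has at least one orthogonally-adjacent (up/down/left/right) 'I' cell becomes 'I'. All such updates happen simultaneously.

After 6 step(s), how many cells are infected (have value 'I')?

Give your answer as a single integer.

Step 0 (initial): 2 infected
Step 1: +6 new -> 8 infected
Step 2: +7 new -> 15 infected
Step 3: +9 new -> 24 infected
Step 4: +8 new -> 32 infected
Step 5: +7 new -> 39 infected
Step 6: +4 new -> 43 infected

Answer: 43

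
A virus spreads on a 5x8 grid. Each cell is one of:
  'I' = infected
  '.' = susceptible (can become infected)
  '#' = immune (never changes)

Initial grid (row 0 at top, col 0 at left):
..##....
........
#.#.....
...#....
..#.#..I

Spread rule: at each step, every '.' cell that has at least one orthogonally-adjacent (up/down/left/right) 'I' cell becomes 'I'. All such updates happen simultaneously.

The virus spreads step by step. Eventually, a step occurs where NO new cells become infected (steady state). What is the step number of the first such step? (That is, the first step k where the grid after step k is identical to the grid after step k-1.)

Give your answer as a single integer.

Step 0 (initial): 1 infected
Step 1: +2 new -> 3 infected
Step 2: +3 new -> 6 infected
Step 3: +3 new -> 9 infected
Step 4: +4 new -> 13 infected
Step 5: +3 new -> 16 infected
Step 6: +3 new -> 19 infected
Step 7: +2 new -> 21 infected
Step 8: +1 new -> 22 infected
Step 9: +1 new -> 23 infected
Step 10: +3 new -> 26 infected
Step 11: +2 new -> 28 infected
Step 12: +3 new -> 31 infected
Step 13: +1 new -> 32 infected
Step 14: +0 new -> 32 infected

Answer: 14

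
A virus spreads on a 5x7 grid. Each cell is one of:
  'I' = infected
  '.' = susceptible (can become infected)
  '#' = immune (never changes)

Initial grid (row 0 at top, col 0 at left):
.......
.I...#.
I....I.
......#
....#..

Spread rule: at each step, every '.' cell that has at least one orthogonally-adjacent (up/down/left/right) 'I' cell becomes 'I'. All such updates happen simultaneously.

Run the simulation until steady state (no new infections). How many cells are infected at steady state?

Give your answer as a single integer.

Answer: 32

Derivation:
Step 0 (initial): 3 infected
Step 1: +8 new -> 11 infected
Step 2: +11 new -> 22 infected
Step 3: +7 new -> 29 infected
Step 4: +3 new -> 32 infected
Step 5: +0 new -> 32 infected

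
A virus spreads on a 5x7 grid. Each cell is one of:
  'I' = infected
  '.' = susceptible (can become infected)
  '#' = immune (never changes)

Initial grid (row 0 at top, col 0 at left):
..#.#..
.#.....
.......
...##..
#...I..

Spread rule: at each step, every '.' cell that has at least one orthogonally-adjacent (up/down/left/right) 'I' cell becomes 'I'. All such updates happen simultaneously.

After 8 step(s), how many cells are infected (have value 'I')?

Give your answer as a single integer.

Step 0 (initial): 1 infected
Step 1: +2 new -> 3 infected
Step 2: +3 new -> 6 infected
Step 3: +4 new -> 10 infected
Step 4: +5 new -> 15 infected
Step 5: +7 new -> 22 infected
Step 6: +3 new -> 25 infected
Step 7: +2 new -> 27 infected
Step 8: +1 new -> 28 infected

Answer: 28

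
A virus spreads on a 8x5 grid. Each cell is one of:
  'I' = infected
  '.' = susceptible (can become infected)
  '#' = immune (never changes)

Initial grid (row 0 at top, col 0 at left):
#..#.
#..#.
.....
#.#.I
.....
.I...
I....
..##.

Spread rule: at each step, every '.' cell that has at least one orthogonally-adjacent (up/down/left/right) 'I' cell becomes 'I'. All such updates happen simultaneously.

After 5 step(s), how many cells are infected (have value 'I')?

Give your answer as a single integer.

Step 0 (initial): 3 infected
Step 1: +8 new -> 11 infected
Step 2: +10 new -> 21 infected
Step 3: +5 new -> 26 infected
Step 4: +4 new -> 30 infected
Step 5: +2 new -> 32 infected

Answer: 32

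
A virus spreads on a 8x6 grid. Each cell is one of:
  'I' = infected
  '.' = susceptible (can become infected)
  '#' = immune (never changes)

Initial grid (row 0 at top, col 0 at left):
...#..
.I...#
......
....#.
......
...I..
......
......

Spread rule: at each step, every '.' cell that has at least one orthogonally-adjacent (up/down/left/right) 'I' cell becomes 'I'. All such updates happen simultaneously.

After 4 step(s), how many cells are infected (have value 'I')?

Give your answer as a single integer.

Answer: 42

Derivation:
Step 0 (initial): 2 infected
Step 1: +8 new -> 10 infected
Step 2: +14 new -> 24 infected
Step 3: +11 new -> 35 infected
Step 4: +7 new -> 42 infected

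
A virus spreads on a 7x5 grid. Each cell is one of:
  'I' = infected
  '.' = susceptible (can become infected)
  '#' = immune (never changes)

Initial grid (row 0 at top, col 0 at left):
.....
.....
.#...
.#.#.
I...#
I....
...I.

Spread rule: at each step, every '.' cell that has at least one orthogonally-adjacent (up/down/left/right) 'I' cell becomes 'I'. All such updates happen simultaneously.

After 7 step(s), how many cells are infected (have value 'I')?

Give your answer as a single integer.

Answer: 30

Derivation:
Step 0 (initial): 3 infected
Step 1: +7 new -> 10 infected
Step 2: +6 new -> 16 infected
Step 3: +2 new -> 18 infected
Step 4: +3 new -> 21 infected
Step 5: +3 new -> 24 infected
Step 6: +3 new -> 27 infected
Step 7: +3 new -> 30 infected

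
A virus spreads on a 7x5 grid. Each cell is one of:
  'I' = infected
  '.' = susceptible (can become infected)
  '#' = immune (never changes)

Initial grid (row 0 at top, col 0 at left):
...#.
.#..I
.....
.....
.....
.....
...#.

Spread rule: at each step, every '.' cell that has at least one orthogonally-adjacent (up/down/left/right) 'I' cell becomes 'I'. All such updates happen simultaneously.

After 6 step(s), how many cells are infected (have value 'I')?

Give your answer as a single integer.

Step 0 (initial): 1 infected
Step 1: +3 new -> 4 infected
Step 2: +3 new -> 7 infected
Step 3: +4 new -> 11 infected
Step 4: +5 new -> 16 infected
Step 5: +6 new -> 22 infected
Step 6: +4 new -> 26 infected

Answer: 26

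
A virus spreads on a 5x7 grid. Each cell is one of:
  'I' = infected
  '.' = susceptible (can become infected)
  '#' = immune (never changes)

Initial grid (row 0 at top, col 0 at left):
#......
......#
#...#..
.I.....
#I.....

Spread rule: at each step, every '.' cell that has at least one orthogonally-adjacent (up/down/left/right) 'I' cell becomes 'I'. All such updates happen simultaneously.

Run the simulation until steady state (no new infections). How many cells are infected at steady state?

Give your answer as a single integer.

Step 0 (initial): 2 infected
Step 1: +4 new -> 6 infected
Step 2: +4 new -> 10 infected
Step 3: +6 new -> 16 infected
Step 4: +4 new -> 20 infected
Step 5: +5 new -> 25 infected
Step 6: +3 new -> 28 infected
Step 7: +1 new -> 29 infected
Step 8: +1 new -> 30 infected
Step 9: +0 new -> 30 infected

Answer: 30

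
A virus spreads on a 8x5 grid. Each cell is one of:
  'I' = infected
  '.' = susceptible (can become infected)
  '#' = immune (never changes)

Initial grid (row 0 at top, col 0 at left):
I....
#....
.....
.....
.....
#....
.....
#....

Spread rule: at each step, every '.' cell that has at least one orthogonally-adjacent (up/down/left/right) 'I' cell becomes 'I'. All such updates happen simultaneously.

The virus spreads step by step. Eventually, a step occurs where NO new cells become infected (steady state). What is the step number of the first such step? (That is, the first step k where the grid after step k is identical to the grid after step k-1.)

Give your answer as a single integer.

Answer: 12

Derivation:
Step 0 (initial): 1 infected
Step 1: +1 new -> 2 infected
Step 2: +2 new -> 4 infected
Step 3: +3 new -> 7 infected
Step 4: +5 new -> 12 infected
Step 5: +5 new -> 17 infected
Step 6: +5 new -> 22 infected
Step 7: +4 new -> 26 infected
Step 8: +5 new -> 31 infected
Step 9: +3 new -> 34 infected
Step 10: +2 new -> 36 infected
Step 11: +1 new -> 37 infected
Step 12: +0 new -> 37 infected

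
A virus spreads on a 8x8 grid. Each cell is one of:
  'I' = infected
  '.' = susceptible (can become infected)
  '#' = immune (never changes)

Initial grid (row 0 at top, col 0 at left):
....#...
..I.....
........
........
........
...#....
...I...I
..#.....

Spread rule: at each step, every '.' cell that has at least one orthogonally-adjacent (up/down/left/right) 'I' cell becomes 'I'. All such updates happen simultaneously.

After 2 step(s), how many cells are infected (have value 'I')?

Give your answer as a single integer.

Answer: 28

Derivation:
Step 0 (initial): 3 infected
Step 1: +10 new -> 13 infected
Step 2: +15 new -> 28 infected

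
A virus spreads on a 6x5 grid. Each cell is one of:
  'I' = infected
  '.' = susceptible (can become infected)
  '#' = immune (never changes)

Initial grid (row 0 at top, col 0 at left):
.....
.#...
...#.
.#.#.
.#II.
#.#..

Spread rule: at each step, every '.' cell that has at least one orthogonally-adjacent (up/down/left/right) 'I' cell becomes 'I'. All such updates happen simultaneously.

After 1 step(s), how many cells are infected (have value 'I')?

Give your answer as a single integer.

Answer: 5

Derivation:
Step 0 (initial): 2 infected
Step 1: +3 new -> 5 infected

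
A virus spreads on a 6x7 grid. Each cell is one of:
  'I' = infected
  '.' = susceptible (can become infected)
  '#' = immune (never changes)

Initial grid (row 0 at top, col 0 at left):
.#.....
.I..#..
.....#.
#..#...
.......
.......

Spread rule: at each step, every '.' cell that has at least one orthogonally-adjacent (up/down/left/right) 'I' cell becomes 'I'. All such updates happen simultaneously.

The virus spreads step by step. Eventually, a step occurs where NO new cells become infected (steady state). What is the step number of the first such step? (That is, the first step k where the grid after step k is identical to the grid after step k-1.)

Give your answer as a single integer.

Answer: 10

Derivation:
Step 0 (initial): 1 infected
Step 1: +3 new -> 4 infected
Step 2: +6 new -> 10 infected
Step 3: +4 new -> 14 infected
Step 4: +5 new -> 19 infected
Step 5: +5 new -> 24 infected
Step 6: +5 new -> 29 infected
Step 7: +4 new -> 33 infected
Step 8: +3 new -> 36 infected
Step 9: +1 new -> 37 infected
Step 10: +0 new -> 37 infected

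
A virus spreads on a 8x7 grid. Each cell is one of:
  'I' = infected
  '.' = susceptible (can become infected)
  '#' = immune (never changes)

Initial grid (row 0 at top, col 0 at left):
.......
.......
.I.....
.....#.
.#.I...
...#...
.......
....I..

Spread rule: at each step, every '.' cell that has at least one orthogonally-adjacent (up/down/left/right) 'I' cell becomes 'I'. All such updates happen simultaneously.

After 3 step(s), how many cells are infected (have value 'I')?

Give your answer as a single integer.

Answer: 38

Derivation:
Step 0 (initial): 3 infected
Step 1: +10 new -> 13 infected
Step 2: +14 new -> 27 infected
Step 3: +11 new -> 38 infected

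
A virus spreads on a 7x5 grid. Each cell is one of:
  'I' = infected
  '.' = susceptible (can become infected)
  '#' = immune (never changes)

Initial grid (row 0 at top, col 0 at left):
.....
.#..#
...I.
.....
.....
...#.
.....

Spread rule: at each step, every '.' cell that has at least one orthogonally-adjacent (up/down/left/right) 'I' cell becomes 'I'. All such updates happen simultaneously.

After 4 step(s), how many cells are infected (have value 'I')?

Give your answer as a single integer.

Answer: 23

Derivation:
Step 0 (initial): 1 infected
Step 1: +4 new -> 5 infected
Step 2: +6 new -> 11 infected
Step 3: +6 new -> 17 infected
Step 4: +6 new -> 23 infected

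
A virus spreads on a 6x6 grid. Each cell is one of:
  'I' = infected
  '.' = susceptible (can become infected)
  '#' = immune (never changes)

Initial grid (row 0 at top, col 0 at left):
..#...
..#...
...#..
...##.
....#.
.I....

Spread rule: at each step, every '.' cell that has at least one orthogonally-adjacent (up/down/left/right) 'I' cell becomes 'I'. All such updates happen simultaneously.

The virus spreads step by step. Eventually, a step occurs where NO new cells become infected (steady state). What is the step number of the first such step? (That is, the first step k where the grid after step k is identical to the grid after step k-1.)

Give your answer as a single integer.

Answer: 12

Derivation:
Step 0 (initial): 1 infected
Step 1: +3 new -> 4 infected
Step 2: +4 new -> 8 infected
Step 3: +5 new -> 13 infected
Step 4: +4 new -> 17 infected
Step 5: +3 new -> 20 infected
Step 6: +2 new -> 22 infected
Step 7: +1 new -> 23 infected
Step 8: +2 new -> 25 infected
Step 9: +2 new -> 27 infected
Step 10: +2 new -> 29 infected
Step 11: +1 new -> 30 infected
Step 12: +0 new -> 30 infected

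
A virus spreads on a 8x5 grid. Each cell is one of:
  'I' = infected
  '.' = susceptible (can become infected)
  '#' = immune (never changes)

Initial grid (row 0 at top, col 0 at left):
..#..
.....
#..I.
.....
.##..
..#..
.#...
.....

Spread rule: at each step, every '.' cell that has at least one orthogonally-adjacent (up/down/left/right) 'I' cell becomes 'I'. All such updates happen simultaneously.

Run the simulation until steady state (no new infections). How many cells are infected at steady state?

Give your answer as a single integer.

Answer: 34

Derivation:
Step 0 (initial): 1 infected
Step 1: +4 new -> 5 infected
Step 2: +7 new -> 12 infected
Step 3: +5 new -> 17 infected
Step 4: +5 new -> 22 infected
Step 5: +5 new -> 27 infected
Step 6: +3 new -> 30 infected
Step 7: +3 new -> 33 infected
Step 8: +1 new -> 34 infected
Step 9: +0 new -> 34 infected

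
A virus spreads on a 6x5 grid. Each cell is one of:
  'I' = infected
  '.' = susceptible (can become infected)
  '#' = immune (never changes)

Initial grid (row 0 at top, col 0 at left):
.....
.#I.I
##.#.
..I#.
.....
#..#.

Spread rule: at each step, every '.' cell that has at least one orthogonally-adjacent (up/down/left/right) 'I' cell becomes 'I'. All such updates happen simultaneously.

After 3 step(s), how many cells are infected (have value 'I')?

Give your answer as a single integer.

Answer: 21

Derivation:
Step 0 (initial): 3 infected
Step 1: +7 new -> 10 infected
Step 2: +7 new -> 17 infected
Step 3: +4 new -> 21 infected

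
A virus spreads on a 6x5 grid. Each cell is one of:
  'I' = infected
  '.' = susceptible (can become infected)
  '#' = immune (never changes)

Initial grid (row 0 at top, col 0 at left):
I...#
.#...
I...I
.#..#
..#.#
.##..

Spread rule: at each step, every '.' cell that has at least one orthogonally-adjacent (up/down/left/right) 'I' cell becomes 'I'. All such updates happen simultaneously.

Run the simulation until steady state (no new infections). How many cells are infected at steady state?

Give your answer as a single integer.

Step 0 (initial): 3 infected
Step 1: +6 new -> 9 infected
Step 2: +5 new -> 14 infected
Step 3: +6 new -> 20 infected
Step 4: +1 new -> 21 infected
Step 5: +1 new -> 22 infected
Step 6: +0 new -> 22 infected

Answer: 22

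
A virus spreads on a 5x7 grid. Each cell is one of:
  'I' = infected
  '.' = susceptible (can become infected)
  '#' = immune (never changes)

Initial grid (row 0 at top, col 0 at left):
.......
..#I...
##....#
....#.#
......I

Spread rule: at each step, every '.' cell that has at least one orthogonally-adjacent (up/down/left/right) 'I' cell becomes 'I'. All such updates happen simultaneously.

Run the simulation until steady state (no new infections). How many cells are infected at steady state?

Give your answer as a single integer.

Step 0 (initial): 2 infected
Step 1: +4 new -> 6 infected
Step 2: +8 new -> 14 infected
Step 3: +6 new -> 20 infected
Step 4: +5 new -> 25 infected
Step 5: +3 new -> 28 infected
Step 6: +1 new -> 29 infected
Step 7: +0 new -> 29 infected

Answer: 29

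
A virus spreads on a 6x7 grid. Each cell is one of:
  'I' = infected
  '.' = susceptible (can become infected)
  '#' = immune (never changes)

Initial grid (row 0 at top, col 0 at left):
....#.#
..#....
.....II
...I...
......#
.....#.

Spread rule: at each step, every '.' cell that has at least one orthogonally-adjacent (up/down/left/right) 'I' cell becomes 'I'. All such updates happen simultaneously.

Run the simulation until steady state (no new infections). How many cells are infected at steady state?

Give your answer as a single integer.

Step 0 (initial): 3 infected
Step 1: +9 new -> 12 infected
Step 2: +9 new -> 21 infected
Step 3: +6 new -> 27 infected
Step 4: +5 new -> 32 infected
Step 5: +3 new -> 35 infected
Step 6: +1 new -> 36 infected
Step 7: +0 new -> 36 infected

Answer: 36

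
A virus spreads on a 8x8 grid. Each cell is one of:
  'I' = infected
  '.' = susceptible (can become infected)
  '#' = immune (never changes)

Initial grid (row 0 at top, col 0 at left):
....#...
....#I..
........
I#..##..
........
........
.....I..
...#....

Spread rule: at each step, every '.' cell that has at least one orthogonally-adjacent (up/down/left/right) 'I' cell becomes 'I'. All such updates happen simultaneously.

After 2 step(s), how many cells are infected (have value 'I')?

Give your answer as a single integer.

Step 0 (initial): 3 infected
Step 1: +9 new -> 12 infected
Step 2: +15 new -> 27 infected

Answer: 27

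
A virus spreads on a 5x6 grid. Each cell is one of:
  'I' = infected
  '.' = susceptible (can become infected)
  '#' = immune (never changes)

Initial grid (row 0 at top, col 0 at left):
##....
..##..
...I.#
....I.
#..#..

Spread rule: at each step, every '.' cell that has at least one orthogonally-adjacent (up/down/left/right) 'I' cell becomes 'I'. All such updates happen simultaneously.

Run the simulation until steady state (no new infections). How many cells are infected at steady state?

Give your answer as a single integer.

Step 0 (initial): 2 infected
Step 1: +5 new -> 7 infected
Step 2: +4 new -> 11 infected
Step 3: +6 new -> 17 infected
Step 4: +5 new -> 22 infected
Step 5: +1 new -> 23 infected
Step 6: +0 new -> 23 infected

Answer: 23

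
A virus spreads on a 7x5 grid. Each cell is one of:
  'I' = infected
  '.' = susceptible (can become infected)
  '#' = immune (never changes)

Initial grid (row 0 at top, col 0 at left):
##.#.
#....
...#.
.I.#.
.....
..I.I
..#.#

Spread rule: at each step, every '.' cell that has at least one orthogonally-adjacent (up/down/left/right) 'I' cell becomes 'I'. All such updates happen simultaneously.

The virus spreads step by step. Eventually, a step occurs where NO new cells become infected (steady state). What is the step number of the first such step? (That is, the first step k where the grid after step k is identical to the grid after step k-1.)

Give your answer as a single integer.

Answer: 6

Derivation:
Step 0 (initial): 3 infected
Step 1: +8 new -> 11 infected
Step 2: +9 new -> 20 infected
Step 3: +3 new -> 23 infected
Step 4: +3 new -> 26 infected
Step 5: +1 new -> 27 infected
Step 6: +0 new -> 27 infected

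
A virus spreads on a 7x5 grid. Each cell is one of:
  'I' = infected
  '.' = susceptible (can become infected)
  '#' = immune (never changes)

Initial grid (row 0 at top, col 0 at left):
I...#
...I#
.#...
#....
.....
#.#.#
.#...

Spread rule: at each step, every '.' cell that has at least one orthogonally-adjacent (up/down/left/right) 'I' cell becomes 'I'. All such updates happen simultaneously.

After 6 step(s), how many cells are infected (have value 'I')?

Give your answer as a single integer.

Step 0 (initial): 2 infected
Step 1: +5 new -> 7 infected
Step 2: +6 new -> 13 infected
Step 3: +3 new -> 16 infected
Step 4: +4 new -> 20 infected
Step 5: +2 new -> 22 infected
Step 6: +4 new -> 26 infected

Answer: 26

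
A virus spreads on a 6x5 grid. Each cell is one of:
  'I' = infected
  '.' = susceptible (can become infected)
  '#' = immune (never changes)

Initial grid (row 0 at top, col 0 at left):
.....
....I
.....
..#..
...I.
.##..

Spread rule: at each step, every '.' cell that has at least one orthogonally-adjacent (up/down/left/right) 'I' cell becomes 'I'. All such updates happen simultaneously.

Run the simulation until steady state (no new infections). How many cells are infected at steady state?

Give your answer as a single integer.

Answer: 27

Derivation:
Step 0 (initial): 2 infected
Step 1: +7 new -> 9 infected
Step 2: +6 new -> 15 infected
Step 3: +5 new -> 20 infected
Step 4: +5 new -> 25 infected
Step 5: +2 new -> 27 infected
Step 6: +0 new -> 27 infected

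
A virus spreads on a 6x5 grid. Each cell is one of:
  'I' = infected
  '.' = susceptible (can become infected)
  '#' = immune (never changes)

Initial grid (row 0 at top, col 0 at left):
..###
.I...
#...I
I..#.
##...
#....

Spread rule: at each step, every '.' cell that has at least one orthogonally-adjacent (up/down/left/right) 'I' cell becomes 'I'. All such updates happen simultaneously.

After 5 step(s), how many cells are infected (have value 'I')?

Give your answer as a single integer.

Answer: 22

Derivation:
Step 0 (initial): 3 infected
Step 1: +8 new -> 11 infected
Step 2: +5 new -> 16 infected
Step 3: +3 new -> 19 infected
Step 4: +2 new -> 21 infected
Step 5: +1 new -> 22 infected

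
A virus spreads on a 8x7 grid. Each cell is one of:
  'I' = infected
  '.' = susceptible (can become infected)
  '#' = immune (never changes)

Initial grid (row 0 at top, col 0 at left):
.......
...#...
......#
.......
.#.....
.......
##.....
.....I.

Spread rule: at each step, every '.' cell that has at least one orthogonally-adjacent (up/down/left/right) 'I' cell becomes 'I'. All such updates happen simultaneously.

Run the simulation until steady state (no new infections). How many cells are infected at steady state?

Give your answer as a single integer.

Answer: 51

Derivation:
Step 0 (initial): 1 infected
Step 1: +3 new -> 4 infected
Step 2: +4 new -> 8 infected
Step 3: +5 new -> 13 infected
Step 4: +6 new -> 19 infected
Step 5: +6 new -> 25 infected
Step 6: +5 new -> 30 infected
Step 7: +6 new -> 36 infected
Step 8: +5 new -> 41 infected
Step 9: +4 new -> 45 infected
Step 10: +3 new -> 48 infected
Step 11: +2 new -> 50 infected
Step 12: +1 new -> 51 infected
Step 13: +0 new -> 51 infected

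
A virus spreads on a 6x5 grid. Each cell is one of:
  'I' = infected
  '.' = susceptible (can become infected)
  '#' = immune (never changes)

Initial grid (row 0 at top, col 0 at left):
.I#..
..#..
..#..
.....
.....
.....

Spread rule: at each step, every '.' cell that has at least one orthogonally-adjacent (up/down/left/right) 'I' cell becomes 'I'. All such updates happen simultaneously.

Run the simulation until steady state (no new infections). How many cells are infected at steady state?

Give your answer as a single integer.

Step 0 (initial): 1 infected
Step 1: +2 new -> 3 infected
Step 2: +2 new -> 5 infected
Step 3: +2 new -> 7 infected
Step 4: +3 new -> 10 infected
Step 5: +4 new -> 14 infected
Step 6: +5 new -> 19 infected
Step 7: +4 new -> 23 infected
Step 8: +3 new -> 26 infected
Step 9: +1 new -> 27 infected
Step 10: +0 new -> 27 infected

Answer: 27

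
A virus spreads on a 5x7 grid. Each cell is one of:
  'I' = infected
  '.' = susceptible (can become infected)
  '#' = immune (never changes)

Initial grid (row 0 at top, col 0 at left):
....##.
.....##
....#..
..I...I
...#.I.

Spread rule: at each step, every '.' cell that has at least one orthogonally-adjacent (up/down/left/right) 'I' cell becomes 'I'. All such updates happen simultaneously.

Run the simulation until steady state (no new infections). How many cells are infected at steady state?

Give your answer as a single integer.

Step 0 (initial): 3 infected
Step 1: +8 new -> 11 infected
Step 2: +7 new -> 18 infected
Step 3: +5 new -> 23 infected
Step 4: +4 new -> 27 infected
Step 5: +1 new -> 28 infected
Step 6: +0 new -> 28 infected

Answer: 28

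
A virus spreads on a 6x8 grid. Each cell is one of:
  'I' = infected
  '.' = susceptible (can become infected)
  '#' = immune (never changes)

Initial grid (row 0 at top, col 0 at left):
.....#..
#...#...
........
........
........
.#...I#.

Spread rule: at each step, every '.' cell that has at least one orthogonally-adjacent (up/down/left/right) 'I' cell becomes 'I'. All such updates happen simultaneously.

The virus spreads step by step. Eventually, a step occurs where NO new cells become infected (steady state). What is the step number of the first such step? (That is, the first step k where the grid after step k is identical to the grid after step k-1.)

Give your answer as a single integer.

Step 0 (initial): 1 infected
Step 1: +2 new -> 3 infected
Step 2: +4 new -> 7 infected
Step 3: +6 new -> 13 infected
Step 4: +7 new -> 20 infected
Step 5: +5 new -> 25 infected
Step 6: +6 new -> 31 infected
Step 7: +6 new -> 37 infected
Step 8: +4 new -> 41 infected
Step 9: +1 new -> 42 infected
Step 10: +1 new -> 43 infected
Step 11: +0 new -> 43 infected

Answer: 11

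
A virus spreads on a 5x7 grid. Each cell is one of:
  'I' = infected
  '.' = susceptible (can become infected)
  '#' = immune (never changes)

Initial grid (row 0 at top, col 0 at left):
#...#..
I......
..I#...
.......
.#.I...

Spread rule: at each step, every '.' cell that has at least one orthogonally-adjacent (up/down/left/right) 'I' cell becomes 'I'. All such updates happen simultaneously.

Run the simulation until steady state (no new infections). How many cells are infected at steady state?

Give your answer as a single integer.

Step 0 (initial): 3 infected
Step 1: +8 new -> 11 infected
Step 2: +7 new -> 18 infected
Step 3: +6 new -> 24 infected
Step 4: +3 new -> 27 infected
Step 5: +3 new -> 30 infected
Step 6: +1 new -> 31 infected
Step 7: +0 new -> 31 infected

Answer: 31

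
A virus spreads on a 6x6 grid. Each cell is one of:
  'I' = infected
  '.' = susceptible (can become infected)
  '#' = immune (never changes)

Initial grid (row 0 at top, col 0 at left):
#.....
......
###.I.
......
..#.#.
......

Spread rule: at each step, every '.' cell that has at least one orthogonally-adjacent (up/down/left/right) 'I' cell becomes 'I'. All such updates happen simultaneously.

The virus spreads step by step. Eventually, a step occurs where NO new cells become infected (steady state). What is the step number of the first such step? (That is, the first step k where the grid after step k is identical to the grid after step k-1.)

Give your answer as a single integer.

Step 0 (initial): 1 infected
Step 1: +4 new -> 5 infected
Step 2: +5 new -> 10 infected
Step 3: +6 new -> 16 infected
Step 4: +5 new -> 21 infected
Step 5: +6 new -> 27 infected
Step 6: +2 new -> 29 infected
Step 7: +1 new -> 30 infected
Step 8: +0 new -> 30 infected

Answer: 8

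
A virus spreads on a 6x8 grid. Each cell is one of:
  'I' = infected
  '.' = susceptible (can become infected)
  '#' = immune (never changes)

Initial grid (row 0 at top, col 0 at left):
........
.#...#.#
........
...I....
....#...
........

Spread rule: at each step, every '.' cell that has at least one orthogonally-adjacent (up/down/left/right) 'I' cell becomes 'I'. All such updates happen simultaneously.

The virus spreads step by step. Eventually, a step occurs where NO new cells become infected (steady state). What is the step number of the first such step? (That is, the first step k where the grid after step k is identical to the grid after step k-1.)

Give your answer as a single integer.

Answer: 8

Derivation:
Step 0 (initial): 1 infected
Step 1: +4 new -> 5 infected
Step 2: +7 new -> 12 infected
Step 3: +11 new -> 23 infected
Step 4: +9 new -> 32 infected
Step 5: +8 new -> 40 infected
Step 6: +3 new -> 43 infected
Step 7: +1 new -> 44 infected
Step 8: +0 new -> 44 infected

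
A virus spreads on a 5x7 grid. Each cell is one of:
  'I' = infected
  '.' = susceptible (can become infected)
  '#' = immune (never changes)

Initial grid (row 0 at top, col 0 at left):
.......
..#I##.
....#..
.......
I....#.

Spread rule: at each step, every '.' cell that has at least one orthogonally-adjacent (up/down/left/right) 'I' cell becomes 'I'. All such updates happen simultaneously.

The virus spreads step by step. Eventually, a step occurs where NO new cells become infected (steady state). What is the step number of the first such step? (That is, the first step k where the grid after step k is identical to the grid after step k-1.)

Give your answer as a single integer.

Step 0 (initial): 2 infected
Step 1: +4 new -> 6 infected
Step 2: +7 new -> 13 infected
Step 3: +7 new -> 20 infected
Step 4: +5 new -> 25 infected
Step 5: +3 new -> 28 infected
Step 6: +2 new -> 30 infected
Step 7: +0 new -> 30 infected

Answer: 7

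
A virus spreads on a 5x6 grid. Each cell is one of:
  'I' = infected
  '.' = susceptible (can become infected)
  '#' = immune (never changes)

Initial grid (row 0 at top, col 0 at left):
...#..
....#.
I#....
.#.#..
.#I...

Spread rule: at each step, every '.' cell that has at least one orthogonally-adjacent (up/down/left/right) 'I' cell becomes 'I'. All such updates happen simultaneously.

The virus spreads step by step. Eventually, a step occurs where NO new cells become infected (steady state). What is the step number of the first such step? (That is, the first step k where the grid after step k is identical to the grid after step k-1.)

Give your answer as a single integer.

Step 0 (initial): 2 infected
Step 1: +4 new -> 6 infected
Step 2: +5 new -> 11 infected
Step 3: +5 new -> 16 infected
Step 4: +4 new -> 20 infected
Step 5: +1 new -> 21 infected
Step 6: +1 new -> 22 infected
Step 7: +1 new -> 23 infected
Step 8: +1 new -> 24 infected
Step 9: +0 new -> 24 infected

Answer: 9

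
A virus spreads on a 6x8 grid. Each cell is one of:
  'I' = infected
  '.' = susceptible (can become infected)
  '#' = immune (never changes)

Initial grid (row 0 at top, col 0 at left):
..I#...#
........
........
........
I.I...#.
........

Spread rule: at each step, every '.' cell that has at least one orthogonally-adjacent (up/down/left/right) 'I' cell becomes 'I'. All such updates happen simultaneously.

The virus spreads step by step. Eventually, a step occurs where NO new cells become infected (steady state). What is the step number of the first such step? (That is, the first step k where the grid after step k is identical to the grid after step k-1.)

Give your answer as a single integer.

Answer: 8

Derivation:
Step 0 (initial): 3 infected
Step 1: +8 new -> 11 infected
Step 2: +10 new -> 21 infected
Step 3: +7 new -> 28 infected
Step 4: +5 new -> 33 infected
Step 5: +5 new -> 38 infected
Step 6: +5 new -> 43 infected
Step 7: +2 new -> 45 infected
Step 8: +0 new -> 45 infected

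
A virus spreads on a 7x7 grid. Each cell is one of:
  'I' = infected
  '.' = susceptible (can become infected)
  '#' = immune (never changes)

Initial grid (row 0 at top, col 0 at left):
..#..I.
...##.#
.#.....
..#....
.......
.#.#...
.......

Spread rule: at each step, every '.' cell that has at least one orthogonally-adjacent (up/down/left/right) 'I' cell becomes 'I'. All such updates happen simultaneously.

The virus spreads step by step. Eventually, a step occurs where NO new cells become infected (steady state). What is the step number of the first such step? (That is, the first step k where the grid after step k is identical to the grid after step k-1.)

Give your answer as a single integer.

Step 0 (initial): 1 infected
Step 1: +3 new -> 4 infected
Step 2: +2 new -> 6 infected
Step 3: +3 new -> 9 infected
Step 4: +4 new -> 13 infected
Step 5: +5 new -> 18 infected
Step 6: +5 new -> 23 infected
Step 7: +4 new -> 27 infected
Step 8: +5 new -> 32 infected
Step 9: +5 new -> 37 infected
Step 10: +3 new -> 40 infected
Step 11: +1 new -> 41 infected
Step 12: +0 new -> 41 infected

Answer: 12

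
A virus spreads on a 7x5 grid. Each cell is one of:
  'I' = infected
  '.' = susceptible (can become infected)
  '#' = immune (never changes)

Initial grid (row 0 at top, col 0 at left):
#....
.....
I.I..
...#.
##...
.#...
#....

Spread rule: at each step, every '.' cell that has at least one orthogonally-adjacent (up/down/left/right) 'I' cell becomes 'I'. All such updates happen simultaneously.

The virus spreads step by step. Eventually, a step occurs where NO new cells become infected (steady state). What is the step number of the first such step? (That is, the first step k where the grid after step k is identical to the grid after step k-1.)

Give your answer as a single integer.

Answer: 7

Derivation:
Step 0 (initial): 2 infected
Step 1: +6 new -> 8 infected
Step 2: +6 new -> 14 infected
Step 3: +6 new -> 20 infected
Step 4: +4 new -> 24 infected
Step 5: +3 new -> 27 infected
Step 6: +1 new -> 28 infected
Step 7: +0 new -> 28 infected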